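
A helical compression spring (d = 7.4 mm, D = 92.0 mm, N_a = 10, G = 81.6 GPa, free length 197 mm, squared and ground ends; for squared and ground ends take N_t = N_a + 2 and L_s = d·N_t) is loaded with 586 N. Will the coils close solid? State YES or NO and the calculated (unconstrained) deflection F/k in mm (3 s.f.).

k = Gd⁴/(8D³N_a) = (81.6×10³)(7.4⁴)/(8·92.0³·10) = 3.9279 N/mm
N_t = 12; L_s = 7.4·12 = 88.8 mm; δ_solid = L₀ − L_s = 197 − 88.8 = 108.2 mm
δ = F/k = 586/3.9279 = 149.19 mm
δ ≥ δ_solid → spring goes solid

YES, δ = 149 mm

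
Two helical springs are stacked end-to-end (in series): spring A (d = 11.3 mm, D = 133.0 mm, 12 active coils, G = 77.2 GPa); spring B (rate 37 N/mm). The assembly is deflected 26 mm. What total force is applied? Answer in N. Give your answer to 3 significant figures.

k_A = Gd⁴/(8D³N_a) = (77.2×10³)(11.3⁴)/(8·133.0³·12) = 5.5732 N/mm
Series: 1/k_eq = 1/5.5732 + 1/37 = 0.20646; k_eq = 4.8436 N/mm
F = k_eq·δ = 4.8436·26 = 125.93 N

126 N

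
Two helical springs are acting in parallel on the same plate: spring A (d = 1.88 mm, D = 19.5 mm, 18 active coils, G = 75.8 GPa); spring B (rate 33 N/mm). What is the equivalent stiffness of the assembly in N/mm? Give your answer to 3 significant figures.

33.9 N/mm

k_A = Gd⁴/(8D³N_a) = (75.8×10³)(1.88⁴)/(8·19.5³·18) = 0.88682 N/mm
Parallel: k_eq = 0.88682 + 33 = 33.887 N/mm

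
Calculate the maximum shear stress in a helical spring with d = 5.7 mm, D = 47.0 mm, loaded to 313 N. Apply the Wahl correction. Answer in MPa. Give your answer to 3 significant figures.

Spring index C = D/d = 47.0/5.7 = 8.2456
K_W = (4C−1)/(4C−4) + 0.615/C = 31.982/28.982 + 0.0746 = 1.1781
τ₀ = 8FD/(πd³) = 8·313·47.0/(π·5.7³) = 117688/581.8 = 202.28 MPa
τ_max = K·τ₀ = 1.1781 × 202.28 = 238.31 MPa

238 MPa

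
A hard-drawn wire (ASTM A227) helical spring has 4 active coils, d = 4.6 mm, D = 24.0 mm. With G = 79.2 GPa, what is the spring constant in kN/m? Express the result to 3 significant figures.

k = Gd⁴/(8D³N_a) = (79.2×10³ × 4.6⁴) / (8 × 24.0³ × 4)
  = 3.54615e+07 / 442368 = 80.163 N/mm

80.2 kN/m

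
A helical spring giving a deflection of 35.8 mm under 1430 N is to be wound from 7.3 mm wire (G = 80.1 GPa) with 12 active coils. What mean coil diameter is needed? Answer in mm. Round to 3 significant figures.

39.0 mm

Required rate k = F/δ = 1430/35.8 = 39.944 N/mm
D = (Gd⁴/(8N_a·k))^(1/3) = (80.1×10³·7.3⁴/(8·12·39.944))^(1/3)
  = (59319.8)^(1/3) = 39.0002 mm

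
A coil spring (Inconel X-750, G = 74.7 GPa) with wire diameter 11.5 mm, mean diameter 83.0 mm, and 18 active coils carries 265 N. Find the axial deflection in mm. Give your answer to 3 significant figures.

k = Gd⁴/(8D³N_a) = (74.7×10³)(11.5⁴)/(8·83.0³·18) = 15.868 N/mm
δ = F/k = 265 / 15.868 = 16.701 mm

16.7 mm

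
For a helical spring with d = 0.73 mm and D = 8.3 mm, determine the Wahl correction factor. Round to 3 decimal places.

C = D/d = 8.3/0.73 = 11.3699
K_W = (4C−1)/(4C−4) + 0.615/C = 44.479/41.479 + 0.0541 = 1.1264

1.126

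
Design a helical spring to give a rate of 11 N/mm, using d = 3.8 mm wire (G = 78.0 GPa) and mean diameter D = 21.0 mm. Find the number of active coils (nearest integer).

20

N_a = Gd⁴/(8D³k) = (78.0×10³ × 3.8⁴)/(8 × 21.0³ × 11)
    = 1.62641e+07 / 814968 = 19.96 → 20 coils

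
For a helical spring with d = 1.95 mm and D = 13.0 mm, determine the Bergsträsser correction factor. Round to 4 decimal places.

C = D/d = 13.0/1.95 = 6.6667
K_B = (4C+2)/(4C−3) = 28.667/23.667 = 1.2113

1.2113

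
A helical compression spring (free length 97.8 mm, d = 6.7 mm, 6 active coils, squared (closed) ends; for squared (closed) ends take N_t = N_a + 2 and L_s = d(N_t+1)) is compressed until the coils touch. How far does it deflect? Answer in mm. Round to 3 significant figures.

N_t = 8; L_s = 6.7·9 = 60.3 mm
δ_solid = L₀ − L_s = 97.8 − 60.3 = 37.5 mm

37.5 mm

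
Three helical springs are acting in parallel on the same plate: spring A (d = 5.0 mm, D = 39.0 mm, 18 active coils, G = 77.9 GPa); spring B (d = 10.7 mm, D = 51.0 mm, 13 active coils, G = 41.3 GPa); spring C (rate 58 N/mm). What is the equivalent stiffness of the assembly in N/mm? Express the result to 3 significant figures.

103 N/mm

k_A = Gd⁴/(8D³N_a) = (77.9×10³)(5.0⁴)/(8·39.0³·18) = 5.6998 N/mm
k_B = Gd⁴/(8D³N_a) = (41.3×10³)(10.7⁴)/(8·51.0³·13) = 39.241 N/mm
Parallel: k_eq = 5.6998 + 39.241 + 58 = 102.94 N/mm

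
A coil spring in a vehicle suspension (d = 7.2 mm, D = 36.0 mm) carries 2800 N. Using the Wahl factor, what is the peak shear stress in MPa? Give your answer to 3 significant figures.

Spring index C = D/d = 36.0/7.2 = 5.0000
K_W = (4C−1)/(4C−4) + 0.615/C = 19.000/16.000 + 0.1230 = 1.3105
τ₀ = 8FD/(πd³) = 8·2800·36.0/(π·7.2³) = 806400/1172.6 = 687.71 MPa
τ_max = K·τ₀ = 1.3105 × 687.71 = 901.24 MPa

901 MPa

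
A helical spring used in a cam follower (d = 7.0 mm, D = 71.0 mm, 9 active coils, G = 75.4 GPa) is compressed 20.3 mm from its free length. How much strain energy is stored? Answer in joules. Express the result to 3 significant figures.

k = Gd⁴/(8D³N_a) = (75.4×10³)(7.0⁴)/(8·71.0³·9) = 7.0252 N/mm
U = ½kδ² = 0.5 × 7.0252 × 20.3² = 1447.5 N·mm = 1.4475 J

1.45 J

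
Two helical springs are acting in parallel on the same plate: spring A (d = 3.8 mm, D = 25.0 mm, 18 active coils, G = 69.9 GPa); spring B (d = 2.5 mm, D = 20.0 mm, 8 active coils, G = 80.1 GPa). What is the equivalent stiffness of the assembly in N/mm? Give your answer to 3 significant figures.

k_A = Gd⁴/(8D³N_a) = (69.9×10³)(3.8⁴)/(8·25.0³·18) = 6.4778 N/mm
k_B = Gd⁴/(8D³N_a) = (80.1×10³)(2.5⁴)/(8·20.0³·8) = 6.1111 N/mm
Parallel: k_eq = 6.4778 + 6.1111 = 12.589 N/mm

12.6 N/mm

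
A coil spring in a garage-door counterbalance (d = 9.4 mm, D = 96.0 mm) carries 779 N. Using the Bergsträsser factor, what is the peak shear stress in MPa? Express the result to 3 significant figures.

260 MPa

Spring index C = D/d = 96.0/9.4 = 10.2128
K_B = (4C+2)/(4C−3) = 42.851/37.851 = 1.1321
τ₀ = 8FD/(πd³) = 8·779·96.0/(π·9.4³) = 598272/2609.4 = 229.28 MPa
τ_max = K·τ₀ = 1.1321 × 229.28 = 259.57 MPa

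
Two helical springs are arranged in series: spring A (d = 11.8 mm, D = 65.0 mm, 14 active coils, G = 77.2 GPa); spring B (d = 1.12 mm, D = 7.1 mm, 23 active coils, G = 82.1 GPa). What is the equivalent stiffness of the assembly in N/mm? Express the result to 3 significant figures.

k_A = Gd⁴/(8D³N_a) = (77.2×10³)(11.8⁴)/(8·65.0³·14) = 48.662 N/mm
k_B = Gd⁴/(8D³N_a) = (82.1×10³)(1.12⁴)/(8·7.1³·23) = 1.9617 N/mm
Series: 1/k_eq = 1/48.662 + 1/1.9617 = 0.53032; k_eq = 1.8856 N/mm

1.89 N/mm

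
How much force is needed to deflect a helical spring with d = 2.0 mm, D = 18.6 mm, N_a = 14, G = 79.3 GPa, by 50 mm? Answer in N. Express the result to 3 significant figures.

88.0 N

k = Gd⁴/(8D³N_a) = (79.3×10³)(2.0⁴)/(8·18.6³·14) = 1.7605 N/mm
F = k·δ = 1.7605 × 50 = 88.025 N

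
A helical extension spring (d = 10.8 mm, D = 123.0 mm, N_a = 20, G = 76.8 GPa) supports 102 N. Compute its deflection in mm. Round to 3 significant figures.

29.1 mm

k = Gd⁴/(8D³N_a) = (76.8×10³)(10.8⁴)/(8·123.0³·20) = 3.5093 N/mm
δ = F/k = 102 / 3.5093 = 29.066 mm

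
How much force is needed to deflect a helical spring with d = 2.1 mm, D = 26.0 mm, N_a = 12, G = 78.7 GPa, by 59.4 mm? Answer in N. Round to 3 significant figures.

53.9 N

k = Gd⁴/(8D³N_a) = (78.7×10³)(2.1⁴)/(8·26.0³·12) = 0.90711 N/mm
F = k·δ = 0.90711 × 59.4 = 53.882 N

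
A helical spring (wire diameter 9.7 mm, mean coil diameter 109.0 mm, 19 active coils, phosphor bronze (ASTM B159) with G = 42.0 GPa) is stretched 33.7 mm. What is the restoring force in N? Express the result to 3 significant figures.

63.7 N

k = Gd⁴/(8D³N_a) = (42.0×10³)(9.7⁴)/(8·109.0³·19) = 1.8889 N/mm
F = k·δ = 1.8889 × 33.7 = 63.657 N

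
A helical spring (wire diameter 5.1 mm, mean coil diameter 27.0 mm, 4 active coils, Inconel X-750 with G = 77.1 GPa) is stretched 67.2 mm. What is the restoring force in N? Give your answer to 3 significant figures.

5560 N

k = Gd⁴/(8D³N_a) = (77.1×10³)(5.1⁴)/(8·27.0³·4) = 82.812 N/mm
F = k·δ = 82.812 × 67.2 = 5565 N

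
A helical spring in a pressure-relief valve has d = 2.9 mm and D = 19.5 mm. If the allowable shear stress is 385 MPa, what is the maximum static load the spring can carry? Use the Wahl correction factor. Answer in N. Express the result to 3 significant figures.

C = D/d = 19.5/2.9 = 6.7241
K_W = (4C−1)/(4C−4) + 0.615/C = 25.897/22.897 + 0.0915 = 1.2225
τ_max = K·8FD/(πd³) → F_max = τ_allow·πd³/(8DK)
F_max = 385·π·2.9³/(8·19.5·1.2225) = 29499/190.71 = 154.68 N

155 N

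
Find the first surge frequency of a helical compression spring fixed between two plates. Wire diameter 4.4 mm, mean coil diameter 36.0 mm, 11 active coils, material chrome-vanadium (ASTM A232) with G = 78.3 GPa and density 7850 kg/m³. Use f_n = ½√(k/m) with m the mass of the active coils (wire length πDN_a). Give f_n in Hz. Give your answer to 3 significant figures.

k = Gd⁴/(8D³N_a) = (78.3×10³)(4.4⁴)/(8·36.0³·11) = 7.148 N/mm = 7148 N/m
Wire length L = πDN_a = π·36.0·11 = 1244.1 mm
m = ρ·(πd²/4)·L = 7850 × 15.205×10⁻⁶ m² × 1.2441 m = 0.14849 kg
f_n = ½√(k/m) = 0.5·√(7148/0.14849) = 0.5·√(48136) = 109.7 Hz

110 Hz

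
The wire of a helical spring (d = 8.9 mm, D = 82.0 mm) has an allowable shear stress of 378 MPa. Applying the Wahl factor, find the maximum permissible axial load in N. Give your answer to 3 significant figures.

1100 N

C = D/d = 82.0/8.9 = 9.2135
K_W = (4C−1)/(4C−4) + 0.615/C = 35.854/32.854 + 0.0668 = 1.1581
τ_max = K·8FD/(πd³) → F_max = τ_allow·πd³/(8DK)
F_max = 378·π·8.9³/(8·82.0·1.1581) = 8.3717e+05/759.69 = 1102 N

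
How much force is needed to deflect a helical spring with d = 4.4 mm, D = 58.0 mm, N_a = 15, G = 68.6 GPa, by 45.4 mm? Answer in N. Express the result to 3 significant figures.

49.9 N

k = Gd⁴/(8D³N_a) = (68.6×10³)(4.4⁴)/(8·58.0³·15) = 1.0982 N/mm
F = k·δ = 1.0982 × 45.4 = 49.857 N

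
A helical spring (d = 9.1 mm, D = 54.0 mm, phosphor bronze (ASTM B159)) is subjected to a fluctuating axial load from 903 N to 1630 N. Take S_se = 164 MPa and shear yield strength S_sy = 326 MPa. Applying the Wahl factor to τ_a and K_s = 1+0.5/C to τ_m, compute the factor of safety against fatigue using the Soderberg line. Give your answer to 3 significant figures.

0.783

C = D/d = 54.0/9.1 = 5.9341; K_W = (4C−1)/(4C−4)+0.615/C = 1.2556; K_s = 1+0.5/C = 1.0843
F_a = (F_max−F_min)/2 = 363.5 N; F_m = (F_max+F_min)/2 = 1266.5 N
τ_a = K_W·8F_aD/(πd³) = 1.2556 × 66.331 = 83.288 MPa
τ_m = K_s·8F_mD/(πd³) = 1.0843 × 231.11 = 250.58 MPa
Soderberg: 1/n_f = τ_a/S_se + τ_m/S_sy = 83.288/164 + 250.58/326 = 0.50785 + 0.76865 = 1.2765
n_f = 1/1.2765 = 0.7834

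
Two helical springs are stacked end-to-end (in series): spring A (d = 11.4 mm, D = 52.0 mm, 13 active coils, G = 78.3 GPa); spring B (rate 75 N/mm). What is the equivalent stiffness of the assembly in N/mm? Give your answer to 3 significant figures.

41.0 N/mm

k_A = Gd⁴/(8D³N_a) = (78.3×10³)(11.4⁴)/(8·52.0³·13) = 90.435 N/mm
Series: 1/k_eq = 1/90.435 + 1/75 = 0.024391; k_eq = 40.999 N/mm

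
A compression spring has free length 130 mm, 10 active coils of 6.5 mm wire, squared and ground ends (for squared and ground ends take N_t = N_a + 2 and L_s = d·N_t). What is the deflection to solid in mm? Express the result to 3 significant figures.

52.0 mm

N_t = 12; L_s = 6.5·12 = 78 mm
δ_solid = L₀ − L_s = 130 − 78 = 52 mm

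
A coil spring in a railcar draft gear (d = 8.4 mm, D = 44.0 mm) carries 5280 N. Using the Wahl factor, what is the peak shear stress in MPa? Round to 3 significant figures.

Spring index C = D/d = 44.0/8.4 = 5.2381
K_W = (4C−1)/(4C−4) + 0.615/C = 19.952/16.952 + 0.1174 = 1.2944
τ₀ = 8FD/(πd³) = 8·5280·44.0/(π·8.4³) = 1.85856e+06/1862 = 998.13 MPa
τ_max = K·τ₀ = 1.2944 × 998.13 = 1292 MPa

1290 MPa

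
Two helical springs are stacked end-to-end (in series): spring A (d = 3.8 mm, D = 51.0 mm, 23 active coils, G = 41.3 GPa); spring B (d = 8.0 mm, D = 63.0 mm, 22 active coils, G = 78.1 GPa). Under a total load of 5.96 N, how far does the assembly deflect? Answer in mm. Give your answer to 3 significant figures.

k_A = Gd⁴/(8D³N_a) = (41.3×10³)(3.8⁴)/(8·51.0³·23) = 0.35282 N/mm
k_B = Gd⁴/(8D³N_a) = (78.1×10³)(8.0⁴)/(8·63.0³·22) = 7.269 N/mm
Series: 1/k_eq = 1/0.35282 + 1/7.269 = 2.9719; k_eq = 0.33649 N/mm
δ = F/k_eq = 5.96/0.33649 = 17.712 mm

17.7 mm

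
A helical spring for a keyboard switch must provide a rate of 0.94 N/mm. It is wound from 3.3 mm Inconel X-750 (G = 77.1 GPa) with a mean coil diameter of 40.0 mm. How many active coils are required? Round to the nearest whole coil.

19

N_a = Gd⁴/(8D³k) = (77.1×10³ × 3.3⁴)/(8 × 40.0³ × 0.94)
    = 9.14345e+06 / 481280 = 19 → 19 coils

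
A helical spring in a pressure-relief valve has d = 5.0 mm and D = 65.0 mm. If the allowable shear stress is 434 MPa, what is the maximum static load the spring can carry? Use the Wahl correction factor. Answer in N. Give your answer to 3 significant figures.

C = D/d = 65.0/5.0 = 13.0000
K_W = (4C−1)/(4C−4) + 0.615/C = 51.000/48.000 + 0.0473 = 1.1098
τ_max = K·8FD/(πd³) → F_max = τ_allow·πd³/(8DK)
F_max = 434·π·5.0³/(8·65.0·1.1098) = 1.7043e+05/577.1 = 295.32 N

295 N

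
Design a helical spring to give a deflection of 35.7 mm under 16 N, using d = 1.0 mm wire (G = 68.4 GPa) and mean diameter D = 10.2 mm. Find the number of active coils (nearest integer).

Required rate k = F/δ = 16/35.7 = 0.44818 N/mm
N_a = Gd⁴/(8D³k) = (68.4×10³ × 1.0⁴)/(8 × 10.2³ × 0.44818)
    = 68400 / 3804.89 = 17.98 → 18 coils

18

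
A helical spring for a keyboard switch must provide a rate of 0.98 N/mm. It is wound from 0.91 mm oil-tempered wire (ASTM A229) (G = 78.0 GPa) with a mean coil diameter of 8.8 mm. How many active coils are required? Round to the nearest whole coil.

10

N_a = Gd⁴/(8D³k) = (78.0×10³ × 0.91⁴)/(8 × 8.8³ × 0.98)
    = 53488.5 / 5342.74 = 10.01 → 10 coils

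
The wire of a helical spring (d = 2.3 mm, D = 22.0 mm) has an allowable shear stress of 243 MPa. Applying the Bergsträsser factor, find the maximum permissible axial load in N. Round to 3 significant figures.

46.2 N

C = D/d = 22.0/2.3 = 9.5652
K_B = (4C+2)/(4C−3) = 40.261/35.261 = 1.1418
τ_max = K·8FD/(πd³) → F_max = τ_allow·πd³/(8DK)
F_max = 243·π·2.3³/(8·22.0·1.1418) = 9288.4/200.96 = 46.221 N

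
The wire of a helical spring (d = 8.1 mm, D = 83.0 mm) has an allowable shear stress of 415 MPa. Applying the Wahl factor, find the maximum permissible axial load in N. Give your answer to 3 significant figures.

914 N

C = D/d = 83.0/8.1 = 10.2469
K_W = (4C−1)/(4C−4) + 0.615/C = 39.988/36.988 + 0.0600 = 1.1411
τ_max = K·8FD/(πd³) → F_max = τ_allow·πd³/(8DK)
F_max = 415·π·8.1³/(8·83.0·1.1411) = 6.9287e+05/757.71 = 914.43 N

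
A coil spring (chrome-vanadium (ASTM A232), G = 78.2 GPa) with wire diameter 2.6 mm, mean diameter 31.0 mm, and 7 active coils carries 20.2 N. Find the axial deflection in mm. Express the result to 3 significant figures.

9.43 mm

k = Gd⁴/(8D³N_a) = (78.2×10³)(2.6⁴)/(8·31.0³·7) = 2.142 N/mm
δ = F/k = 20.2 / 2.142 = 9.4303 mm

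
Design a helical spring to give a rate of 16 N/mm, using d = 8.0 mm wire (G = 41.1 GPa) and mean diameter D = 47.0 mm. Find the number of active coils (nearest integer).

N_a = Gd⁴/(8D³k) = (41.1×10³ × 8.0⁴)/(8 × 47.0³ × 16)
    = 1.68346e+08 / 1.32893e+07 = 12.67 → 13 coils

13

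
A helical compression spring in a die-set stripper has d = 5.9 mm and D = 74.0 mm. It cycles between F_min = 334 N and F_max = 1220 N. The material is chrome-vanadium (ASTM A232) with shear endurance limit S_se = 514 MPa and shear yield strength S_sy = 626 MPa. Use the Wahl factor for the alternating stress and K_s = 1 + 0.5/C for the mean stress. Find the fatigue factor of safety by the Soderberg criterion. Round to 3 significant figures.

0.484

C = D/d = 74.0/5.9 = 12.5424; K_W = (4C−1)/(4C−4)+0.615/C = 1.1140; K_s = 1+0.5/C = 1.0399
F_a = (F_max−F_min)/2 = 443 N; F_m = (F_max+F_min)/2 = 777 N
τ_a = K_W·8F_aD/(πd³) = 1.1140 × 406.46 = 452.8 MPa
τ_m = K_s·8F_mD/(πd³) = 1.0399 × 712.91 = 741.33 MPa
Soderberg: 1/n_f = τ_a/S_se + τ_m/S_sy = 452.8/514 + 741.33/626 = 0.88094 + 1.18424 = 2.0652
n_f = 1/2.0652 = 0.4842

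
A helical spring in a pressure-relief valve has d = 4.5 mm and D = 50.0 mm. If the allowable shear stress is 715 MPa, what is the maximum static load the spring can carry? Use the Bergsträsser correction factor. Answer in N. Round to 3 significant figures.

457 N

C = D/d = 50.0/4.5 = 11.1111
K_B = (4C+2)/(4C−3) = 46.444/41.444 = 1.1206
τ_max = K·8FD/(πd³) → F_max = τ_allow·πd³/(8DK)
F_max = 715·π·4.5³/(8·50.0·1.1206) = 2.0469e+05/448.26 = 456.63 N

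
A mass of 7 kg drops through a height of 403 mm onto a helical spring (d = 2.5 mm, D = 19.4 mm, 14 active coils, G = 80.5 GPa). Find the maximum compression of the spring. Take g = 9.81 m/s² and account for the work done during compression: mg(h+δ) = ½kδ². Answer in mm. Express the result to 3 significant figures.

139 mm

k = Gd⁴/(8D³N_a) = (80.5×10³)(2.5⁴)/(8·19.4³·14) = 3.8453 N/mm
W = mg = 7 × 9.81 = 68.67 N
½kδ² − Wδ − Wh = 0 → δ = (W + √(W² + 2kWh))/k
δ = (68.67 + √(4715.6 + 212831))/3.8453 = (68.67 + 466.42)/3.8453 = 139.15 mm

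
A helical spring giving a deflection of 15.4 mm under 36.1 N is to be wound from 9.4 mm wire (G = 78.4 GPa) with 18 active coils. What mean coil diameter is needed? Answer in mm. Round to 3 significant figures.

122 mm

Required rate k = F/δ = 36.1/15.4 = 2.3442 N/mm
D = (Gd⁴/(8N_a·k))^(1/3) = (78.4×10³·9.4⁴/(8·18·2.3442))^(1/3)
  = (1.81334e+06)^(1/3) = 121.9437 mm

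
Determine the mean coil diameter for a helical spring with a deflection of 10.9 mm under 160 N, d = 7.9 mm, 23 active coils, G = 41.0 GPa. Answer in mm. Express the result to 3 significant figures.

Required rate k = F/δ = 160/10.9 = 14.679 N/mm
D = (Gd⁴/(8N_a·k))^(1/3) = (41.0×10³·7.9⁴/(8·23·14.679))^(1/3)
  = (59126.3)^(1/3) = 38.9577 mm

39.0 mm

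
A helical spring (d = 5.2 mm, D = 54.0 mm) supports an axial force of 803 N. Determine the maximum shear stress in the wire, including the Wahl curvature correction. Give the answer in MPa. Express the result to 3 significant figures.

895 MPa

Spring index C = D/d = 54.0/5.2 = 10.3846
K_W = (4C−1)/(4C−4) + 0.615/C = 40.538/37.538 + 0.0592 = 1.1391
τ₀ = 8FD/(πd³) = 8·803·54.0/(π·5.2³) = 346896/441.73 = 785.31 MPa
τ_max = K·τ₀ = 1.1391 × 785.31 = 894.57 MPa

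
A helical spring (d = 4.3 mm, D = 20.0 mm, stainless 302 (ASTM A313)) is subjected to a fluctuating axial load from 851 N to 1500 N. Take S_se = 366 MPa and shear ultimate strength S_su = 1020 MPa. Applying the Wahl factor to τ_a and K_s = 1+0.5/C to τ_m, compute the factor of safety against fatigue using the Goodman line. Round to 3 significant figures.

0.634

C = D/d = 20.0/4.3 = 4.6512; K_W = (4C−1)/(4C−4)+0.615/C = 1.3376; K_s = 1+0.5/C = 1.1075
F_a = (F_max−F_min)/2 = 324.5 N; F_m = (F_max+F_min)/2 = 1175.5 N
τ_a = K_W·8F_aD/(πd³) = 1.3376 × 207.86 = 278.05 MPa
τ_m = K_s·8F_mD/(πd³) = 1.1075 × 752.99 = 833.93 MPa
Goodman: 1/n_f = τ_a/S_se + τ_m/S_su = 278.05/366 + 833.93/1020 = 0.75969 + 0.81758 = 1.5773
n_f = 1/1.5773 = 0.634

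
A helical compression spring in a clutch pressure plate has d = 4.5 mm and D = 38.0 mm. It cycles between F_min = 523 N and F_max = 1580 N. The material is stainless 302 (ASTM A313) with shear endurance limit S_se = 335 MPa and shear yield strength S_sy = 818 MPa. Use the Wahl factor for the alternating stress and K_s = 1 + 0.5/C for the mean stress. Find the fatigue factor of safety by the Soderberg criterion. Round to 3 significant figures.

C = D/d = 38.0/4.5 = 8.4444; K_W = (4C−1)/(4C−4)+0.615/C = 1.1736; K_s = 1+0.5/C = 1.0592
F_a = (F_max−F_min)/2 = 528.5 N; F_m = (F_max+F_min)/2 = 1051.5 N
τ_a = K_W·8F_aD/(πd³) = 1.1736 × 561.22 = 658.63 MPa
τ_m = K_s·8F_mD/(πd³) = 1.0592 × 1116.6 = 1182.7 MPa
Soderberg: 1/n_f = τ_a/S_se + τ_m/S_sy = 658.63/335 + 1182.7/818 = 1.96606 + 1.44585 = 3.4119
n_f = 1/3.4119 = 0.2931

0.293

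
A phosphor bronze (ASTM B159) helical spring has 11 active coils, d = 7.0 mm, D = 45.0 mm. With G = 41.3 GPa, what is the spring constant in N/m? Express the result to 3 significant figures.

12400 N/m

k = Gd⁴/(8D³N_a) = (41.3×10³ × 7.0⁴) / (8 × 45.0³ × 11)
  = 9.91613e+07 / 8.019e+06 = 12.366 N/mm = 12366 N/m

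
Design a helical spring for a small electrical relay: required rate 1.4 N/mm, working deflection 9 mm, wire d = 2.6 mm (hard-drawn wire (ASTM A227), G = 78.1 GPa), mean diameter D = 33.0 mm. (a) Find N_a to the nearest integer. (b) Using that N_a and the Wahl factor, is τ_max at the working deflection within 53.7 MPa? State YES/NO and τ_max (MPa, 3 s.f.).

(a) 9 coils; (b) NO, τ_max = 66.0 MPa

N_a = Gd⁴/(8D³k) = (78.1×10³)(2.6⁴)/(8·33.0³·1.4) = 8.867 → N_a = 9
Actual rate k = Gd⁴/(8D³·9) = 1.3793 N/mm
Working load F = kδ = 1.3793·9 = 12.414 N
C = 33.0/2.6 = 12.6923; K_W = (4C−1)/(4C−4)+0.615/C = 1.1126
τ_max = K_W·8FD/(πd³) = 1.1126·59.354 = 66.037 MPa
τ_max > 53.7 MPa → exceeds allowable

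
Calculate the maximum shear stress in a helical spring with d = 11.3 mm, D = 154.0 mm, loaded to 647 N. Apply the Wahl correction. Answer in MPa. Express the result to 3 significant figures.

Spring index C = D/d = 154.0/11.3 = 13.6283
K_W = (4C−1)/(4C−4) + 0.615/C = 53.513/50.513 + 0.0451 = 1.1045
τ₀ = 8FD/(πd³) = 8·647·154.0/(π·11.3³) = 797104/4533 = 175.84 MPa
τ_max = K·τ₀ = 1.1045 × 175.84 = 194.22 MPa

194 MPa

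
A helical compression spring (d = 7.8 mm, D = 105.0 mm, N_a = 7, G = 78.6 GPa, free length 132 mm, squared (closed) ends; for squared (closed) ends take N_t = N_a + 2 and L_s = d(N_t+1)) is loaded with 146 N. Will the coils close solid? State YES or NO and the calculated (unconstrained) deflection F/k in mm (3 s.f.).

NO, δ = 32.5 mm

k = Gd⁴/(8D³N_a) = (78.6×10³)(7.8⁴)/(8·105.0³·7) = 4.4879 N/mm
N_t = 9; L_s = 7.8·10 = 78 mm; δ_solid = L₀ − L_s = 132 − 78 = 54 mm
δ = F/k = 146/4.4879 = 32.532 mm
δ < δ_solid → spring does not go solid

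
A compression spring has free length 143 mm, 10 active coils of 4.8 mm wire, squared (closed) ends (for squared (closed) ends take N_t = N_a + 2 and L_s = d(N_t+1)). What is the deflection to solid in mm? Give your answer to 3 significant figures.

N_t = 12; L_s = 4.8·13 = 62.4 mm
δ_solid = L₀ − L_s = 143 − 62.4 = 80.6 mm

80.6 mm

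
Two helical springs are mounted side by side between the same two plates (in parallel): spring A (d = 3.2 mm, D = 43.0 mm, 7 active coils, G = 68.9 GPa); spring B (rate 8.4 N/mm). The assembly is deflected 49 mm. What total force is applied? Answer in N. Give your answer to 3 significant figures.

k_A = Gd⁴/(8D³N_a) = (68.9×10³)(3.2⁴)/(8·43.0³·7) = 1.6227 N/mm
Parallel: k_eq = 1.6227 + 8.4 = 10.023 N/mm
F = k_eq·δ = 10.023·49 = 491.11 N

491 N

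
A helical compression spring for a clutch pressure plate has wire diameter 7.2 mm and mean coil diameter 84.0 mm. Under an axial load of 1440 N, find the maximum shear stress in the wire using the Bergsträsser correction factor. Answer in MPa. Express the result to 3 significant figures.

920 MPa

Spring index C = D/d = 84.0/7.2 = 11.6667
K_B = (4C+2)/(4C−3) = 48.667/43.667 = 1.1145
τ₀ = 8FD/(πd³) = 8·1440·84.0/(π·7.2³) = 967680/1172.6 = 825.25 MPa
τ_max = K·τ₀ = 1.1145 × 825.25 = 919.74 MPa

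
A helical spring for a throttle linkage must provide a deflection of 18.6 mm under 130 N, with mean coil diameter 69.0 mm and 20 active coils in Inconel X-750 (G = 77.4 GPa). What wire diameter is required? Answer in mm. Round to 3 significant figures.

Required rate k = F/δ = 130/18.6 = 6.9892 N/mm
d = (8D³N_a·k / G)^(1/4) = (8·69.0³·20·6.9892 / (77.4×10³))^0.25
  = (4746.3)^0.25 = 8.3002 mm

8.30 mm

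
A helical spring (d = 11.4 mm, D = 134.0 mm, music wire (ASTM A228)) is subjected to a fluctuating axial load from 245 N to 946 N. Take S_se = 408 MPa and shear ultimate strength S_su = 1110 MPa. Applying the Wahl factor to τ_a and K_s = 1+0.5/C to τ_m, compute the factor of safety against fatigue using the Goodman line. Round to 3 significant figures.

C = D/d = 134.0/11.4 = 11.7544; K_W = (4C−1)/(4C−4)+0.615/C = 1.1221; K_s = 1+0.5/C = 1.0425
F_a = (F_max−F_min)/2 = 350.5 N; F_m = (F_max+F_min)/2 = 595.5 N
τ_a = K_W·8F_aD/(πd³) = 1.1221 × 80.727 = 90.58 MPa
τ_m = K_s·8F_mD/(πd³) = 1.0425 × 137.16 = 142.99 MPa
Goodman: 1/n_f = τ_a/S_se + τ_m/S_su = 90.58/408 + 142.99/1110 = 0.22201 + 0.12882 = 0.35083
n_f = 1/0.35083 = 2.85

2.85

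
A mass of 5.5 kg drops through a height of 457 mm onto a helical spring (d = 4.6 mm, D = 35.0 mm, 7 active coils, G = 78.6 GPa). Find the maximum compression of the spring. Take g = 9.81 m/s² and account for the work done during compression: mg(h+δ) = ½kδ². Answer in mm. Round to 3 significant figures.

k = Gd⁴/(8D³N_a) = (78.6×10³)(4.6⁴)/(8·35.0³·7) = 14.658 N/mm
W = mg = 5.5 × 9.81 = 53.955 N
½kδ² − Wδ − Wh = 0 → δ = (W + √(W² + 2kWh))/k
δ = (53.955 + √(2911.1 + 722836))/14.658 = (53.955 + 851.91)/14.658 = 61.802 mm

61.8 mm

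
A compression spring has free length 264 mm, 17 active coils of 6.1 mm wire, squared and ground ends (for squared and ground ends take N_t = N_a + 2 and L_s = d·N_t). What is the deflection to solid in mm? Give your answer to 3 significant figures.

148 mm

N_t = 19; L_s = 6.1·19 = 115.9 mm
δ_solid = L₀ − L_s = 264 − 115.9 = 148.1 mm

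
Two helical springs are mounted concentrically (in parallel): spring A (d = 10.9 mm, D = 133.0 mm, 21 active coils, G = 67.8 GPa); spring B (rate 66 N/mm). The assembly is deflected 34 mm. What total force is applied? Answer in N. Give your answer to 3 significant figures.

2330 N

k_A = Gd⁴/(8D³N_a) = (67.8×10³)(10.9⁴)/(8·133.0³·21) = 2.4214 N/mm
Parallel: k_eq = 2.4214 + 66 = 68.421 N/mm
F = k_eq·δ = 68.421·34 = 2326.3 N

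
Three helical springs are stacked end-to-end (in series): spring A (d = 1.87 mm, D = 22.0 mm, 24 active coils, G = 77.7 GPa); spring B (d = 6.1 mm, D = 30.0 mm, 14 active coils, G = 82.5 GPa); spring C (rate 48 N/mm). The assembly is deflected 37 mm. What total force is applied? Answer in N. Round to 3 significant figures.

k_A = Gd⁴/(8D³N_a) = (77.7×10³)(1.87⁴)/(8·22.0³·24) = 0.46475 N/mm
k_B = Gd⁴/(8D³N_a) = (82.5×10³)(6.1⁴)/(8·30.0³·14) = 37.774 N/mm
Series: 1/k_eq = 1/0.46475 + 1/37.774 + 1/48 = 2.199; k_eq = 0.45475 N/mm
F = k_eq·δ = 0.45475·37 = 16.826 N

16.8 N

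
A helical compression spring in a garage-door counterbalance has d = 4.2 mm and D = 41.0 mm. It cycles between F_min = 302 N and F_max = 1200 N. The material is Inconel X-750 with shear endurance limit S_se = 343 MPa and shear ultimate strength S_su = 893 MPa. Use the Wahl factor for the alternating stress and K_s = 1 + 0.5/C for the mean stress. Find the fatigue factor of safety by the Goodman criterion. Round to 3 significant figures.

C = D/d = 41.0/4.2 = 9.7619; K_W = (4C−1)/(4C−4)+0.615/C = 1.1486; K_s = 1+0.5/C = 1.0512
F_a = (F_max−F_min)/2 = 449 N; F_m = (F_max+F_min)/2 = 751 N
τ_a = K_W·8F_aD/(πd³) = 1.1486 × 632.74 = 726.76 MPa
τ_m = K_s·8F_mD/(πd³) = 1.0512 × 1058.3 = 1112.5 MPa
Goodman: 1/n_f = τ_a/S_se + τ_m/S_su = 726.76/343 + 1112.5/893 = 2.11883 + 1.24583 = 3.3647
n_f = 1/3.3647 = 0.2972

0.297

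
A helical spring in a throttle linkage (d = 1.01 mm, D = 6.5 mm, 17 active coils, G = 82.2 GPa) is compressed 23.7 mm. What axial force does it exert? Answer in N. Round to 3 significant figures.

54.3 N

k = Gd⁴/(8D³N_a) = (82.2×10³)(1.01⁴)/(8·6.5³·17) = 2.2902 N/mm
F = k·δ = 2.2902 × 23.7 = 54.278 N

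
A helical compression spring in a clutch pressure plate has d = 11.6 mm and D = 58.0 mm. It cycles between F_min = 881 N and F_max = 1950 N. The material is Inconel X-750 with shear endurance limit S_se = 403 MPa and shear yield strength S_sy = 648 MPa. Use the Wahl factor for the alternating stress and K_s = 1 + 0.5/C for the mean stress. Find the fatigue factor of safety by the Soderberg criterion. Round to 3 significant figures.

C = D/d = 58.0/11.6 = 5.0000; K_W = (4C−1)/(4C−4)+0.615/C = 1.3105; K_s = 1+0.5/C = 1.1000
F_a = (F_max−F_min)/2 = 534.5 N; F_m = (F_max+F_min)/2 = 1415.5 N
τ_a = K_W·8F_aD/(πd³) = 1.3105 × 50.576 = 66.279 MPa
τ_m = K_s·8F_mD/(πd³) = 1.1000 × 133.94 = 147.33 MPa
Soderberg: 1/n_f = τ_a/S_se + τ_m/S_sy = 66.279/403 + 147.33/648 = 0.16447 + 0.22736 = 0.39183
n_f = 1/0.39183 = 2.552

2.55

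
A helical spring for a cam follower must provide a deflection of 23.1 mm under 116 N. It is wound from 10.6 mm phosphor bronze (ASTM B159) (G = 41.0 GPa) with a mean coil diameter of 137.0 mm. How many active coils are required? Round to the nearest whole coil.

5

Required rate k = F/δ = 116/23.1 = 5.0216 N/mm
N_a = Gd⁴/(8D³k) = (41.0×10³ × 10.6⁴)/(8 × 137.0³ × 5.0216)
    = 5.17616e+08 / 1.03299e+08 = 5.011 → 5 coils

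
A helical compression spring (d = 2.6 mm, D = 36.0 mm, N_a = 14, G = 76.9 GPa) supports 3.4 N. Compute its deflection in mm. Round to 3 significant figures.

k = Gd⁴/(8D³N_a) = (76.9×10³)(2.6⁴)/(8·36.0³·14) = 0.6725 N/mm
δ = F/k = 3.4 / 0.6725 = 5.0557 mm

5.06 mm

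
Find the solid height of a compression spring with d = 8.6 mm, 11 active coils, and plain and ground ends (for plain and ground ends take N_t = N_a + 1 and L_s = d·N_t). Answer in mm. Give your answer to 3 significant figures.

103 mm

plain and ground ends: N_t = N_a + 1 = 11 + 1 = 12
L_s = d·N_t = 8.6 × 12 = 103.2 mm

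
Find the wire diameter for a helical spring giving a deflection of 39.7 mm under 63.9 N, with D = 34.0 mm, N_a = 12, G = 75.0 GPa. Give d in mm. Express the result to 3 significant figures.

Required rate k = F/δ = 63.9/39.7 = 1.6096 N/mm
d = (8D³N_a·k / G)^(1/4) = (8·34.0³·12·1.6096 / (75.0×10³))^0.25
  = (80.976)^0.25 = 2.9998 mm

3.00 mm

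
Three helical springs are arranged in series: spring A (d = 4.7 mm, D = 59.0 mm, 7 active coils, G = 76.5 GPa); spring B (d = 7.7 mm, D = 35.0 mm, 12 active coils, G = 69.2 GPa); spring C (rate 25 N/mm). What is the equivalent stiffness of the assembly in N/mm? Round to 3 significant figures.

2.74 N/mm

k_A = Gd⁴/(8D³N_a) = (76.5×10³)(4.7⁴)/(8·59.0³·7) = 3.2457 N/mm
k_B = Gd⁴/(8D³N_a) = (69.2×10³)(7.7⁴)/(8·35.0³·12) = 59.101 N/mm
Series: 1/k_eq = 1/3.2457 + 1/59.101 + 1/25 = 0.36502; k_eq = 2.7396 N/mm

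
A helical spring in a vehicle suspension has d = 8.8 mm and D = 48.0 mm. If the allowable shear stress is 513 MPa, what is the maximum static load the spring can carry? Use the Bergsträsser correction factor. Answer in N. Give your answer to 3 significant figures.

C = D/d = 48.0/8.8 = 5.4545
K_B = (4C+2)/(4C−3) = 23.818/18.818 = 1.2657
τ_max = K·8FD/(πd³) → F_max = τ_allow·πd³/(8DK)
F_max = 513·π·8.8³/(8·48.0·1.2657) = 1.0983e+06/486.03 = 2259.7 N

2260 N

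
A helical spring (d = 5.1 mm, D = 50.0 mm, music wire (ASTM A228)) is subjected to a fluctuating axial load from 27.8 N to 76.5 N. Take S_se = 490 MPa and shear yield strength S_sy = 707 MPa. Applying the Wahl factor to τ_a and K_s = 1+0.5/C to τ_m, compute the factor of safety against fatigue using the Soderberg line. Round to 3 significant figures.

7.74

C = D/d = 50.0/5.1 = 9.8039; K_W = (4C−1)/(4C−4)+0.615/C = 1.1479; K_s = 1+0.5/C = 1.0510
F_a = (F_max−F_min)/2 = 24.35 N; F_m = (F_max+F_min)/2 = 52.15 N
τ_a = K_W·8F_aD/(πd³) = 1.1479 × 23.372 = 26.829 MPa
τ_m = K_s·8F_mD/(πd³) = 1.0510 × 50.056 = 52.609 MPa
Soderberg: 1/n_f = τ_a/S_se + τ_m/S_sy = 26.829/490 + 52.609/707 = 0.05475 + 0.07441 = 0.12916
n_f = 1/0.12916 = 7.742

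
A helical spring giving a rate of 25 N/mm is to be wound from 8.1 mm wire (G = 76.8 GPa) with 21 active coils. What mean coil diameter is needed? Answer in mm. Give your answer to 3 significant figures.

42.9 mm

D = (Gd⁴/(8N_a·k))^(1/3) = (76.8×10³·8.1⁴/(8·21·25))^(1/3)
  = (78714)^(1/3) = 42.8566 mm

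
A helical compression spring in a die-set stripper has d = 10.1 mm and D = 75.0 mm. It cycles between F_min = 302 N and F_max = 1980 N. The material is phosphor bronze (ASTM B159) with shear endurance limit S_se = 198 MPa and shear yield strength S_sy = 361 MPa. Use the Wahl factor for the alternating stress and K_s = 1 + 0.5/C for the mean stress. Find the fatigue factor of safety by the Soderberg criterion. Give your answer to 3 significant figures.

C = D/d = 75.0/10.1 = 7.4257; K_W = (4C−1)/(4C−4)+0.615/C = 1.1995; K_s = 1+0.5/C = 1.0673
F_a = (F_max−F_min)/2 = 839 N; F_m = (F_max+F_min)/2 = 1141 N
τ_a = K_W·8F_aD/(πd³) = 1.1995 × 155.52 = 186.56 MPa
τ_m = K_s·8F_mD/(πd³) = 1.0673 × 211.51 = 225.75 MPa
Soderberg: 1/n_f = τ_a/S_se + τ_m/S_sy = 186.56/198 + 225.75/361 = 0.94221 + 0.62534 = 1.5676
n_f = 1/1.5676 = 0.6379

0.638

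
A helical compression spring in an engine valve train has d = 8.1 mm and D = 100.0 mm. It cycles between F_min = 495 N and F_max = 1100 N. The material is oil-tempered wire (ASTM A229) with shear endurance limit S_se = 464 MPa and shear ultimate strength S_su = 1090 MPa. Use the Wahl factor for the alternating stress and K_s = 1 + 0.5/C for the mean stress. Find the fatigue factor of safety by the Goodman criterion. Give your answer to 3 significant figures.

C = D/d = 100.0/8.1 = 12.3457; K_W = (4C−1)/(4C−4)+0.615/C = 1.1159; K_s = 1+0.5/C = 1.0405
F_a = (F_max−F_min)/2 = 302.5 N; F_m = (F_max+F_min)/2 = 797.5 N
τ_a = K_W·8F_aD/(πd³) = 1.1159 × 144.95 = 161.75 MPa
τ_m = K_s·8F_mD/(πd³) = 1.0405 × 382.13 = 397.61 MPa
Goodman: 1/n_f = τ_a/S_se + τ_m/S_su = 161.75/464 + 397.61/1090 = 0.34860 + 0.36478 = 0.71338
n_f = 1/0.71338 = 1.402

1.40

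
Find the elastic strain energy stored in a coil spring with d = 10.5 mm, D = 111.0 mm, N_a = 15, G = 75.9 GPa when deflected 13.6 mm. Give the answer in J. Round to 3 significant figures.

0.520 J

k = Gd⁴/(8D³N_a) = (75.9×10³)(10.5⁴)/(8·111.0³·15) = 5.6215 N/mm
U = ½kδ² = 0.5 × 5.6215 × 13.6² = 519.87 N·mm = 0.51987 J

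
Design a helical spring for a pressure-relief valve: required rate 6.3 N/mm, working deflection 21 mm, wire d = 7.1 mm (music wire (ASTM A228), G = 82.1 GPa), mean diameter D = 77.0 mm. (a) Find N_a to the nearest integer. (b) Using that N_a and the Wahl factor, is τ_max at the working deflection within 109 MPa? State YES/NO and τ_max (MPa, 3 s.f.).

N_a = Gd⁴/(8D³k) = (82.1×10³)(7.1⁴)/(8·77.0³·6.3) = 9.067 → N_a = 9
Actual rate k = Gd⁴/(8D³·9) = 6.347 N/mm
Working load F = kδ = 6.347·21 = 133.29 N
C = 77.0/7.1 = 10.8451; K_W = (4C−1)/(4C−4)+0.615/C = 1.1329
τ_max = K_W·8FD/(πd³) = 1.1329·73.021 = 82.724 MPa
τ_max ≤ 109 MPa → acceptable

(a) 9 coils; (b) YES, τ_max = 82.7 MPa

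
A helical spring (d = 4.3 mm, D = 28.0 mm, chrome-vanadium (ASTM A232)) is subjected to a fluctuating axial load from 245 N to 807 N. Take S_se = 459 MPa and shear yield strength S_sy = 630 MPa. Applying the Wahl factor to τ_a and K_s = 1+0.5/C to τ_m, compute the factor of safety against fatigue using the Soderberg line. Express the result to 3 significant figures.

0.675

C = D/d = 28.0/4.3 = 6.5116; K_W = (4C−1)/(4C−4)+0.615/C = 1.2305; K_s = 1+0.5/C = 1.0768
F_a = (F_max−F_min)/2 = 281 N; F_m = (F_max+F_min)/2 = 526 N
τ_a = K_W·8F_aD/(πd³) = 1.2305 × 252 = 310.09 MPa
τ_m = K_s·8F_mD/(πd³) = 1.0768 × 471.71 = 507.93 MPa
Soderberg: 1/n_f = τ_a/S_se + τ_m/S_sy = 310.09/459 + 507.93/630 = 0.67558 + 0.80625 = 1.4818
n_f = 1/1.4818 = 0.6748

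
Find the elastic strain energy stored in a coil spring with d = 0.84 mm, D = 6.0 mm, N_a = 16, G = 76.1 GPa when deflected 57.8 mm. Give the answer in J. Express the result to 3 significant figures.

2.29 J

k = Gd⁴/(8D³N_a) = (76.1×10³)(0.84⁴)/(8·6.0³·16) = 1.3704 N/mm
U = ½kδ² = 0.5 × 1.3704 × 57.8² = 2289.1 N·mm = 2.2891 J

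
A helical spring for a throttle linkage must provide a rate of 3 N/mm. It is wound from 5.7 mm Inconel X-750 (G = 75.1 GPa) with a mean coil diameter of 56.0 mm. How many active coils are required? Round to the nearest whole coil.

N_a = Gd⁴/(8D³k) = (75.1×10³ × 5.7⁴)/(8 × 56.0³ × 3)
    = 7.92756e+07 / 4.21478e+06 = 18.81 → 19 coils

19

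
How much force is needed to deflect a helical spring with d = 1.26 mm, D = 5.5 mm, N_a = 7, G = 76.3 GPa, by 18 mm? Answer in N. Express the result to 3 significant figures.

k = Gd⁴/(8D³N_a) = (76.3×10³)(1.26⁴)/(8·5.5³·7) = 20.641 N/mm
F = k·δ = 20.641 × 18 = 371.54 N

372 N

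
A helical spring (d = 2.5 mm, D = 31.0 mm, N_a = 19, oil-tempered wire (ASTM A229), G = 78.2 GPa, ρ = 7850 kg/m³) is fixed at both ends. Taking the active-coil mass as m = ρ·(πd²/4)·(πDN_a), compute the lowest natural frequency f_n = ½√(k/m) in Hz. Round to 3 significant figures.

48.6 Hz

k = Gd⁴/(8D³N_a) = (78.2×10³)(2.5⁴)/(8·31.0³·19) = 0.67459 N/mm = 674.59 N/m
Wire length L = πDN_a = π·31.0·19 = 1850.4 mm
m = ρ·(πd²/4)·L = 7850 × 4.9087×10⁻⁶ m² × 1.8504 m = 0.071302 kg
f_n = ½√(k/m) = 0.5·√(674.59/0.071302) = 0.5·√(9460.9) = 48.634 Hz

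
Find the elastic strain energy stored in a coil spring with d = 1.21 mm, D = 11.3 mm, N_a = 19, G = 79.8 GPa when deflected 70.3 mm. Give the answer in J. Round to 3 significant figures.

k = Gd⁴/(8D³N_a) = (79.8×10³)(1.21⁴)/(8·11.3³·19) = 0.77995 N/mm
U = ½kδ² = 0.5 × 0.77995 × 70.3² = 1927.3 N·mm = 1.9273 J

1.93 J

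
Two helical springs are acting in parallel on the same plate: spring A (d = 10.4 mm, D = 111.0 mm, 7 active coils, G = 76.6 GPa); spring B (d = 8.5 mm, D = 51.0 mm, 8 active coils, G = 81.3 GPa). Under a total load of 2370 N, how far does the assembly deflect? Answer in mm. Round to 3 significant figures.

38.4 mm

k_A = Gd⁴/(8D³N_a) = (76.6×10³)(10.4⁴)/(8·111.0³·7) = 11.701 N/mm
k_B = Gd⁴/(8D³N_a) = (81.3×10³)(8.5⁴)/(8·51.0³·8) = 49.989 N/mm
Parallel: k_eq = 11.701 + 49.989 = 61.69 N/mm
δ = F/k_eq = 2370/61.69 = 38.418 mm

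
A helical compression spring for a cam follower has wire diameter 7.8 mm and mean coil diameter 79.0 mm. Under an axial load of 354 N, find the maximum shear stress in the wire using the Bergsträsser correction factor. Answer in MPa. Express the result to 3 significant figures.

Spring index C = D/d = 79.0/7.8 = 10.1282
K_B = (4C+2)/(4C−3) = 42.513/37.513 = 1.1333
τ₀ = 8FD/(πd³) = 8·354·79.0/(π·7.8³) = 223728/1490.8 = 150.07 MPa
τ_max = K·τ₀ = 1.1333 × 150.07 = 170.07 MPa

170 MPa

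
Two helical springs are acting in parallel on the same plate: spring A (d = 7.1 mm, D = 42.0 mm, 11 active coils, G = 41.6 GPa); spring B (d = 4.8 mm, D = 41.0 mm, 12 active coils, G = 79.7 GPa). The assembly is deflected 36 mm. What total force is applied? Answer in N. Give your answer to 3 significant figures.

k_A = Gd⁴/(8D³N_a) = (41.6×10³)(7.1⁴)/(8·42.0³·11) = 16.214 N/mm
k_B = Gd⁴/(8D³N_a) = (79.7×10³)(4.8⁴)/(8·41.0³·12) = 6.3944 N/mm
Parallel: k_eq = 16.214 + 6.3944 = 22.609 N/mm
F = k_eq·δ = 22.609·36 = 813.91 N

814 N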